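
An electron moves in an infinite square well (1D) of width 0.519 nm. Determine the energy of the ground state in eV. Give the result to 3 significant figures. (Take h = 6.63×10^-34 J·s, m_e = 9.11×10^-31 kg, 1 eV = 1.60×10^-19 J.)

E_1 = 1.40 eV

For an infinite well E_n = n²h²/(8m_eL²), so E_1 = h²/(8m_eL²) = (6.63×10^-34)²/(8·9.11×10^-31·(5.19×10^-10 m)²) = 2.239×10^-19 J.
Converting, E_1 = 2.239×10^-19 J / (1.60×10^-19 J/eV) = 1.40 eV.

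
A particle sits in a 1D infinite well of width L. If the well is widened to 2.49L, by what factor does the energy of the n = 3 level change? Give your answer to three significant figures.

E_n ∝ 1/L², so the energy scales by 1/2.49² = 0.161.

0.161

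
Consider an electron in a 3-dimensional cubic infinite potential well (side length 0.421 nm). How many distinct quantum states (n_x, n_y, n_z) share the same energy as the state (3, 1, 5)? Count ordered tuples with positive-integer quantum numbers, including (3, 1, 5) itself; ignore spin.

degeneracy = 6

The level has n_x² + n_y² + n_z² = 35. The ordered positive-integer solutions are (1, 3, 5), (1, 5, 3), (3, 1, 5), (3, 5, 1), (5, 1, 3), (5, 3, 1).
That gives 6 states.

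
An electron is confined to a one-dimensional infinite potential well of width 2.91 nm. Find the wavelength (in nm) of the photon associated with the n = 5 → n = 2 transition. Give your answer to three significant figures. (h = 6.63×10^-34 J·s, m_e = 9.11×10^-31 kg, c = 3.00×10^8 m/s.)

λ = 1.33×10^3 nm

E_1 = h²/(8m_eL²) = 7.123×10^-21 J, so ΔE = (5² − 2²)E_1 = 1.496×10^-19 J.
λ = hc/ΔE = (6.63×10^-34·3.00×10^8)/1.496×10^-19 = 1.33×10^-6 m = 1.33×10^3 nm.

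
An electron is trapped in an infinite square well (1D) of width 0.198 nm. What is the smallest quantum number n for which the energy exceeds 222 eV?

n = 5

E_1 = h²/(8m_eL²) = 1.537×10^-18 J = 9.594 eV.
Need n² > 222/9.594 = 23.14, i.e. n > 4.810.
The smallest integer satisfying this is n = 5.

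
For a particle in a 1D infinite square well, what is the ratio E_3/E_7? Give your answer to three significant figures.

0.184

E_n ∝ n², so E_3/E_7 = 3²/7² = 9/49 = 0.184.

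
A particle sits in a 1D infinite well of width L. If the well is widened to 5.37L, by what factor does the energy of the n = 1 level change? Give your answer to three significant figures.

E_n ∝ 1/L², so the energy scales by 1/5.37² = 0.0347.

0.0347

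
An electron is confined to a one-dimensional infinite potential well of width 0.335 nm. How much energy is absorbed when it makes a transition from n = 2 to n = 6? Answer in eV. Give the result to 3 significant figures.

|ΔE| = 107 eV

E_1 = h²/(8m_eL²) = 5.368×10^-19 J.
|ΔE| = |2² − 6²|·E_1 = 32·5.368×10^-19 J = 1.718×10^-17 J = 107 eV.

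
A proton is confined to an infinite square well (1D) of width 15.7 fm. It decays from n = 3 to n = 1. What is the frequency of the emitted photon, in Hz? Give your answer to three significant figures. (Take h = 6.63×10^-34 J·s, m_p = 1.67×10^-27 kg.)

f = 1.61×10^21 Hz

E_1 = h²/(8m_pL²) = 1.335×10^-13 J and ΔE = (3² − 1²)E_1 = 1.068×10^-12 J.
f = ΔE/h = 1.068×10^-12/6.63×10^-34 = 1.61×10^21 Hz.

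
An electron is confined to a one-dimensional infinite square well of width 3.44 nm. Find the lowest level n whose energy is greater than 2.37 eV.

E_1 = h²/(8m_eL²) = 5.091×10^-21 J = 0.03178 eV.
Need n² > 2.37/0.03178 = 74.58, i.e. n > 8.636.
The smallest integer satisfying this is n = 9.

n = 9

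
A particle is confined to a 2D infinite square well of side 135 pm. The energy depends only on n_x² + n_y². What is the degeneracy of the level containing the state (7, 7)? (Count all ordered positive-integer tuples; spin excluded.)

degeneracy = 1

The level has n_x² + n_y² = 98. The ordered positive-integer solutions are (7, 7).
That gives 1 state.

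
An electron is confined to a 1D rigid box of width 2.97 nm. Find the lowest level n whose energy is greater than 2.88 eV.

E_1 = h²/(8m_eL²) = 6.830×10^-21 J = 0.04263 eV.
Need n² > 2.88/0.04263 = 67.56, i.e. n > 8.219.
The smallest integer satisfying this is n = 9.

n = 9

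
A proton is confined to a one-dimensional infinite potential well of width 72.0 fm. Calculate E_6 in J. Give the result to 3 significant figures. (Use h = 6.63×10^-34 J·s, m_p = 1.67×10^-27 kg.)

E_6 = 2.28×10^-13 J

For an infinite well E_n = n²h²/(8m_pL²), so E_1 = h²/(8m_pL²) = (6.63×10^-34)²/(8·1.67×10^-27·(7.20×10^-14 m)²) = 6.347×10^-15 J.
Then E_6 = 6²·E_1 = 36·6.347×10^-15 J = 2.28×10^-13 J.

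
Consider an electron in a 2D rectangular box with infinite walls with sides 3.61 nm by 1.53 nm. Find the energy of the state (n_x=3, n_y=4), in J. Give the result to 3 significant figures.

For a 2D rectangular well E = (h²/8m_e)·Σ n_i²/L_i² = (6.626×10^-34)²/(8·9.109×10^-31) · [3²/(3.61 nm)² + 4²/(1.53 nm)²].
Evaluating gives E = 4.53×10^-19 J.

E = 4.53×10^-19 J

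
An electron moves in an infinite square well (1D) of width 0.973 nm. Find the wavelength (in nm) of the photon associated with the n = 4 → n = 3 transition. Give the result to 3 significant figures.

E_1 = h²/(8m_eL²) = 6.364×10^-20 J, so ΔE = (4² − 3²)E_1 = 4.455×10^-19 J.
λ = hc/ΔE = (6.626×10^-34·2.998×10^8)/4.455×10^-19 = 4.46×10^-7 m = 446 nm.

λ = 446 nm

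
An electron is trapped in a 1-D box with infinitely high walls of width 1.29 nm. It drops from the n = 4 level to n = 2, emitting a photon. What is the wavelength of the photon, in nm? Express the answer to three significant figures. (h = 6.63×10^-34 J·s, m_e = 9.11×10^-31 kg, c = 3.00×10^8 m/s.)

E_1 = h²/(8m_eL²) = 3.624×10^-20 J, so ΔE = (4² − 2²)E_1 = 4.349×10^-19 J.
λ = hc/ΔE = (6.63×10^-34·3.00×10^8)/4.349×10^-19 = 4.57×10^-7 m = 457 nm.

λ = 457 nm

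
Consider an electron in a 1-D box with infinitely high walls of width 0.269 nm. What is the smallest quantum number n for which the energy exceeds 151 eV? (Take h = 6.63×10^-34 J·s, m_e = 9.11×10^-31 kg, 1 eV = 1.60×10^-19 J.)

n = 6

E_1 = h²/(8m_eL²) = 8.335×10^-19 J = 5.209 eV.
Need n² > 151/5.209 = 28.99, i.e. n > 5.384.
The smallest integer satisfying this is n = 6.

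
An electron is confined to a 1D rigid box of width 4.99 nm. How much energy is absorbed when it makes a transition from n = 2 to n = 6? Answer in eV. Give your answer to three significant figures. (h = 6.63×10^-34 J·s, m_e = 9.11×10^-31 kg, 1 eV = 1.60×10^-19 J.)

|ΔE| = 0.484 eV

E_1 = h²/(8m_eL²) = 2.422×10^-21 J.
|ΔE| = |2² − 6²|·E_1 = 32·2.422×10^-21 J = 7.750×10^-20 J = 0.484 eV.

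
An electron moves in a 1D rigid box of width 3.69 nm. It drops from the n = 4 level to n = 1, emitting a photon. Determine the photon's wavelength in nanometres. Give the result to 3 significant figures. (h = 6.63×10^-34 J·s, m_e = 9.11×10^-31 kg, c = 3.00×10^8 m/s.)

λ = 2.99×10^3 nm

E_1 = h²/(8m_eL²) = 4.430×10^-21 J, so ΔE = (4² − 1²)E_1 = 6.645×10^-20 J.
λ = hc/ΔE = (6.63×10^-34·3.00×10^8)/6.645×10^-20 = 2.99×10^-6 m = 2.99×10^3 nm.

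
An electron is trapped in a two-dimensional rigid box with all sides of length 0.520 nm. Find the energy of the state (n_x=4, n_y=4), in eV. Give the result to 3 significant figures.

For a 2D rectangular well E = (h²/8m_e)·Σ n_i²/L_i² = (6.626×10^-34)²/(8·9.109×10^-31) · [4²/(0.520 nm)² + 4²/(0.520 nm)²].
Evaluating gives E = 7.130×10^-18 J = 44.5 eV.

E = 44.5 eV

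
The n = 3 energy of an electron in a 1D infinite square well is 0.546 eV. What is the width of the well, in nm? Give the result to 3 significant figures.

From E_n = n²h²/(8m_eL²), L = n·h/√(8m_eE_n).
E_3 = 0.546 eV = 8.747×10^-20 J, so L = 3·6.626×10^-34/√(8·9.109×10^-31·8.747×10^-20) = 2.49×10^-9 m = 2.49 nm.

L = 2.49 nm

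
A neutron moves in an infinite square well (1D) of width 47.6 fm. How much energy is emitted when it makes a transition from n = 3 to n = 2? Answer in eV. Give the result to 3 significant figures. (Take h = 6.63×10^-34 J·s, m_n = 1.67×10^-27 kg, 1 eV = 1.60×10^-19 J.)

|ΔE| = 4.54×10^5 eV

E_1 = h²/(8m_nL²) = 1.452×10^-14 J.
|ΔE| = |3² − 2²|·E_1 = 5·1.452×10^-14 J = 7.260×10^-14 J = 4.54×10^5 eV.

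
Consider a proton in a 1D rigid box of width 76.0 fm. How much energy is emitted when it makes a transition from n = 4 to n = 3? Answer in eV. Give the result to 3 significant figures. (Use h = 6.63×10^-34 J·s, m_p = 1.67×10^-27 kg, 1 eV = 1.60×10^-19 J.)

E_1 = h²/(8m_pL²) = 5.696×10^-15 J.
|ΔE| = |4² − 3²|·E_1 = 7·5.696×10^-15 J = 3.987×10^-14 J = 2.49×10^5 eV.

|ΔE| = 2.49×10^5 eV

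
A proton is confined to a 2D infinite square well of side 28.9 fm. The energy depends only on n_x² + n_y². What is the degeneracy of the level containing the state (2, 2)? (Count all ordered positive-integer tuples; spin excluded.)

The level has n_x² + n_y² = 8. The ordered positive-integer solutions are (2, 2).
That gives 1 state.

degeneracy = 1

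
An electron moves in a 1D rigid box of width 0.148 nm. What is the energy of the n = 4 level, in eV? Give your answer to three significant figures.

For an infinite well E_n = n²h²/(8m_eL²), so E_1 = h²/(8m_eL²) = (6.626×10^-34)²/(8·9.109×10^-31·(1.48×10^-10 m)²) = 2.751×10^-18 J.
Then E_4 = 4²·E_1 = 16·2.751×10^-18 J = 4.402×10^-17 J.
Converting, E_4 = 4.402×10^-17 J / (1.602×10^-19 J/eV) = 275 eV.

E_4 = 275 eV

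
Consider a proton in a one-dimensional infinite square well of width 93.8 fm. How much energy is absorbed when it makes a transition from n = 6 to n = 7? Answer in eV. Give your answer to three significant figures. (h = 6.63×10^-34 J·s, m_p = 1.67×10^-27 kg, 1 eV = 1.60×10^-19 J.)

E_1 = h²/(8m_pL²) = 3.740×10^-15 J.
|ΔE| = |6² − 7²|·E_1 = 13·3.740×10^-15 J = 4.862×10^-14 J = 3.04×10^5 eV.

|ΔE| = 3.04×10^5 eV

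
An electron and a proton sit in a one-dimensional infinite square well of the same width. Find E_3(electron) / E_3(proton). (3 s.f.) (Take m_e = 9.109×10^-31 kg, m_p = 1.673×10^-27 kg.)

E_n ∝ 1/m at fixed n and L, so the ratio is m_p/m_e = 1.673×10^-27/9.109×10^-31 = 1.84×10^3.

1.84×10^3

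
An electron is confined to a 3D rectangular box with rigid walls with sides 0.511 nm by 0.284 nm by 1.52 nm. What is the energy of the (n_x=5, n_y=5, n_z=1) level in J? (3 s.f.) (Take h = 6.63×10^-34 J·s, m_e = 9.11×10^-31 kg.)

E = 2.45×10^-17 J

For a 3D rectangular well E = (h²/8m_e)·Σ n_i²/L_i² = (6.63×10^-34)²/(8·9.11×10^-31) · [5²/(0.511 nm)² + 5²/(0.284 nm)² + 1²/(1.52 nm)²].
Evaluating gives E = 2.45×10^-17 J.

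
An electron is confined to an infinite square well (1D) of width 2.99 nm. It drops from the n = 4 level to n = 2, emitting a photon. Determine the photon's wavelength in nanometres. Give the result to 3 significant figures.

λ = 2.46×10^3 nm

E_1 = h²/(8m_eL²) = 6.739×10^-21 J, so ΔE = (4² − 2²)E_1 = 8.087×10^-20 J.
λ = hc/ΔE = (6.626×10^-34·2.998×10^8)/8.087×10^-20 = 2.46×10^-6 m = 2.46×10^3 nm.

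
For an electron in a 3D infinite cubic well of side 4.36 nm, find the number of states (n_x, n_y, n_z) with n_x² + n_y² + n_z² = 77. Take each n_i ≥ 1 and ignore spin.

The level has n_x² + n_y² + n_z² = 77. The ordered positive-integer solutions are (2, 3, 8), (2, 8, 3), (3, 2, 8), (3, 8, 2), (4, 5, 6), (4, 6, 5), (5, 4, 6), (5, 6, 4), (6, 4, 5), (6, 5, 4), (8, 2, 3), (8, 3, 2).
That gives 12 states.

degeneracy = 12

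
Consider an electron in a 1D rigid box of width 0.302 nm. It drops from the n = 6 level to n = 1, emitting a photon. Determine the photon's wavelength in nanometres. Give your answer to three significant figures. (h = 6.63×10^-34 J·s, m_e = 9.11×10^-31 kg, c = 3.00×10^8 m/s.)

E_1 = h²/(8m_eL²) = 6.613×10^-19 J, so ΔE = (6² − 1²)E_1 = 2.315×10^-17 J.
λ = hc/ΔE = (6.63×10^-34·3.00×10^8)/2.315×10^-17 = 8.59×10^-9 m = 8.59 nm.

λ = 8.59 nm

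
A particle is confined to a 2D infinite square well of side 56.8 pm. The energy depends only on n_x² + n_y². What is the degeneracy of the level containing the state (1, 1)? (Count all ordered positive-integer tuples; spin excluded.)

degeneracy = 1

The level has n_x² + n_y² = 2. The ordered positive-integer solutions are (1, 1).
That gives 1 state.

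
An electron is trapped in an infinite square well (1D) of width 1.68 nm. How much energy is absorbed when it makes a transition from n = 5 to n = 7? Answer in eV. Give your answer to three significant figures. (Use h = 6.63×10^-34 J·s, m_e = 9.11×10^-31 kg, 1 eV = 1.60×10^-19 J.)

|ΔE| = 3.21 eV

E_1 = h²/(8m_eL²) = 2.137×10^-20 J.
|ΔE| = |5² − 7²|·E_1 = 24·2.137×10^-20 J = 5.129×10^-19 J = 3.21 eV.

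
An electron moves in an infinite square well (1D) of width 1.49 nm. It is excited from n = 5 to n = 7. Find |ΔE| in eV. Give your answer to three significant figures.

E_1 = h²/(8m_eL²) = 2.714×10^-20 J.
|ΔE| = |5² − 7²|·E_1 = 24·2.714×10^-20 J = 6.514×10^-19 J = 4.07 eV.

|ΔE| = 4.07 eV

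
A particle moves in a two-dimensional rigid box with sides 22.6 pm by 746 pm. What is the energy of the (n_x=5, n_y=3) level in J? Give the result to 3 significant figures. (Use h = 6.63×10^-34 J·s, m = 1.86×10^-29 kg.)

E = 1.45×10^-16 J

For a 2D rectangular well E = (h²/8m)·Σ n_i²/L_i² = (6.63×10^-34)²/(8·1.86×10^-29) · [5²/(22.6 pm)² + 3²/(746 pm)²].
Evaluating gives E = 1.45×10^-16 J.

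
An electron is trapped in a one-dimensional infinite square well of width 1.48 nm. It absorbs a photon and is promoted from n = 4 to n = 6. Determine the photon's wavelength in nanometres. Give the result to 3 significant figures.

E_1 = h²/(8m_eL²) = 2.751×10^-20 J, so ΔE = (6² − 4²)E_1 = 5.502×10^-19 J.
λ = hc/ΔE = (6.626×10^-34·2.998×10^8)/5.502×10^-19 = 3.61×10^-7 m = 361 nm.

λ = 361 nm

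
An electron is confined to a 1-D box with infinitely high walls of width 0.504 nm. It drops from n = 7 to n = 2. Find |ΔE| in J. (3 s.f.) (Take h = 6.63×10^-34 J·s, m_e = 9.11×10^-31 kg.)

E_1 = h²/(8m_eL²) = 2.374×10^-19 J.
|ΔE| = |7² − 2²|·E_1 = 45·2.374×10^-19 J = 1.07×10^-17 J.

|ΔE| = 1.07×10^-17 J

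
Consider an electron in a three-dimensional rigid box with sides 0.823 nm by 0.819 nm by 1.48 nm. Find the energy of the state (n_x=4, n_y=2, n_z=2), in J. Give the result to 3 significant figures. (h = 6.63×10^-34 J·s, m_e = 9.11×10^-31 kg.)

For a 3D rectangular well E = (h²/8m_e)·Σ n_i²/L_i² = (6.63×10^-34)²/(8·9.11×10^-31) · [4²/(0.823 nm)² + 2²/(0.819 nm)² + 2²/(1.48 nm)²].
Evaluating gives E = 1.89×10^-18 J.

E = 1.89×10^-18 J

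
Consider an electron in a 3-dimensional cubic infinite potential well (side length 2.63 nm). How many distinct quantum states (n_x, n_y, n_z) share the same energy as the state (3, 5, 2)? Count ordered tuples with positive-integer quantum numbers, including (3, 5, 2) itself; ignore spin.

The level has n_x² + n_y² + n_z² = 38. The ordered positive-integer solutions are (1, 1, 6), (1, 6, 1), (2, 3, 5), (2, 5, 3), (3, 2, 5), (3, 5, 2), (5, 2, 3), (5, 3, 2), (6, 1, 1).
That gives 9 states.

degeneracy = 9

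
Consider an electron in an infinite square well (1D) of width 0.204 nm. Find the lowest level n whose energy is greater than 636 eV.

E_1 = h²/(8m_eL²) = 1.448×10^-18 J = 9.039 eV.
Need n² > 636/9.039 = 70.36, i.e. n > 8.388.
The smallest integer satisfying this is n = 9.

n = 9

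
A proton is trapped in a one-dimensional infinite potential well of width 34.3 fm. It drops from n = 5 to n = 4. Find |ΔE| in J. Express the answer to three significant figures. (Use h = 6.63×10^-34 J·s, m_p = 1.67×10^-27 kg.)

E_1 = h²/(8m_pL²) = 2.797×10^-14 J.
|ΔE| = |5² − 4²|·E_1 = 9·2.797×10^-14 J = 2.52×10^-13 J.

|ΔE| = 2.52×10^-13 J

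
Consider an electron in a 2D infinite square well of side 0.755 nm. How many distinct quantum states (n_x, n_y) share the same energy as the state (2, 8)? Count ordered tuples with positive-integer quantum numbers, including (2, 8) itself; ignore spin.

The level has n_x² + n_y² = 68. The ordered positive-integer solutions are (2, 8), (8, 2).
That gives 2 states.

degeneracy = 2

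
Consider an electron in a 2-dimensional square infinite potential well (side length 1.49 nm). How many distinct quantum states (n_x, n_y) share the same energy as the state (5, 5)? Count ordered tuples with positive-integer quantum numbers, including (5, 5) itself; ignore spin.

The level has n_x² + n_y² = 50. The ordered positive-integer solutions are (1, 7), (5, 5), (7, 1).
That gives 3 states.

degeneracy = 3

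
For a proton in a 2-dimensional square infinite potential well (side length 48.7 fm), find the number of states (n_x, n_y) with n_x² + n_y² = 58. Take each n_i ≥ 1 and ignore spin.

degeneracy = 2

The level has n_x² + n_y² = 58. The ordered positive-integer solutions are (3, 7), (7, 3).
That gives 2 states.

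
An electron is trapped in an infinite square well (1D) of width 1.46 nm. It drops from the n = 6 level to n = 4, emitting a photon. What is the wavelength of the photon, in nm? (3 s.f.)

E_1 = h²/(8m_eL²) = 2.826×10^-20 J, so ΔE = (6² − 4²)E_1 = 5.652×10^-19 J.
λ = hc/ΔE = (6.626×10^-34·2.998×10^8)/5.652×10^-19 = 3.51×10^-7 m = 351 nm.

λ = 351 nm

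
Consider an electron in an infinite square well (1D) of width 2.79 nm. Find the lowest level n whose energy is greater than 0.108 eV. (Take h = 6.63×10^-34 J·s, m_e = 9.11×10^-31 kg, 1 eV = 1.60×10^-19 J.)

n = 2

E_1 = h²/(8m_eL²) = 7.748×10^-21 J = 0.04843 eV.
Need n² > 0.108/0.04843 = 2.230, i.e. n > 1.493.
The smallest integer satisfying this is n = 2.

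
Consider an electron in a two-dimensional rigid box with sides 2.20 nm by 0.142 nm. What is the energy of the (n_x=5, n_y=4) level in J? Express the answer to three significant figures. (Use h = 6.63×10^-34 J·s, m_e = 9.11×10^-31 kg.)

For a 2D rectangular well E = (h²/8m_e)·Σ n_i²/L_i² = (6.63×10^-34)²/(8·9.11×10^-31) · [5²/(2.20 nm)² + 4²/(0.142 nm)²].
Evaluating gives E = 4.82×10^-17 J.

E = 4.82×10^-17 J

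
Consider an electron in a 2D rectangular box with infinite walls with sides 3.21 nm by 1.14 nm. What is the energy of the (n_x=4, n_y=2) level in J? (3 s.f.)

For a 2D rectangular well E = (h²/8m_e)·Σ n_i²/L_i² = (6.626×10^-34)²/(8·9.109×10^-31) · [4²/(3.21 nm)² + 2²/(1.14 nm)²].
Evaluating gives E = 2.79×10^-19 J.

E = 2.79×10^-19 J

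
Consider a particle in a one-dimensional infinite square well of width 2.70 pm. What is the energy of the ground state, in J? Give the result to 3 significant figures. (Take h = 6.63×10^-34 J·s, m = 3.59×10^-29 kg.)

For an infinite well E_n = n²h²/(8mL²), so E_1 = h²/(8mL²) = (6.63×10^-34)²/(8·3.59×10^-29·(2.70×10^-12 m)²) = 2.099×10^-16 J.

E_1 = 2.10×10^-16 J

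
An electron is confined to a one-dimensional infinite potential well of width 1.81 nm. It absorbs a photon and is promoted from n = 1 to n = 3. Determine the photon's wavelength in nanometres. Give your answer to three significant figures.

E_1 = h²/(8m_eL²) = 1.839×10^-20 J, so ΔE = (3² − 1²)E_1 = 1.471×10^-19 J.
λ = hc/ΔE = (6.626×10^-34·2.998×10^8)/1.471×10^-19 = 1.35×10^-6 m = 1.35×10^3 nm.

λ = 1.35×10^3 nm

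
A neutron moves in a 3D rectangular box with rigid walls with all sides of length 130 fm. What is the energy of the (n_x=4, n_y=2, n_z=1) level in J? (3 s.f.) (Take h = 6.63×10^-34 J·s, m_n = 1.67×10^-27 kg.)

For a 3D rectangular well E = (h²/8m_n)·Σ n_i²/L_i² = (6.63×10^-34)²/(8·1.67×10^-27) · [4²/(130 fm)² + 2²/(130 fm)² + 1²/(130 fm)²].
Evaluating gives E = 4.09×10^-14 J.

E = 4.09×10^-14 J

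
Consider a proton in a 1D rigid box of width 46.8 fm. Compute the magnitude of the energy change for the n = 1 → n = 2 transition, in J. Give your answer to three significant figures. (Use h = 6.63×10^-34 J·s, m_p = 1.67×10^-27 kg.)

E_1 = h²/(8m_pL²) = 1.502×10^-14 J.
|ΔE| = |1² − 2²|·E_1 = 3·1.502×10^-14 J = 4.51×10^-14 J.

|ΔE| = 4.51×10^-14 J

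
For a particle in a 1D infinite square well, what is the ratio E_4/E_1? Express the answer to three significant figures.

E_n ∝ n², so E_4/E_1 = 4²/1² = 16/1 = 16.0.

16.0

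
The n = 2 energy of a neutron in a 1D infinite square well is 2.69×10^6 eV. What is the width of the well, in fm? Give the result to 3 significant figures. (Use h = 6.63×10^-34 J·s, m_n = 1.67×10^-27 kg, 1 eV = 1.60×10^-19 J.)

From E_n = n²h²/(8m_nL²), L = n·h/√(8m_nE_n).
E_2 = 2.69×10^6 eV = 4.304×10^-13 J, so L = 2·6.63×10^-34/√(8·1.67×10^-27·4.304×10^-13) = 1.75×10^-14 m = 17.5 fm.

L = 17.5 fm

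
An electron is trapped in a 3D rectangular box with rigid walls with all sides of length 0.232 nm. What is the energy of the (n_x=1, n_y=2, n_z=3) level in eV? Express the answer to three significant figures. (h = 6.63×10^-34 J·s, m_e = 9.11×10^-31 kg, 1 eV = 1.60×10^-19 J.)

E = 98.1 eV

For a 3D rectangular well E = (h²/8m_e)·Σ n_i²/L_i² = (6.63×10^-34)²/(8·9.11×10^-31) · [1²/(0.232 nm)² + 2²/(0.232 nm)² + 3²/(0.232 nm)²].
Evaluating gives E = 1.569×10^-17 J = 98.1 eV.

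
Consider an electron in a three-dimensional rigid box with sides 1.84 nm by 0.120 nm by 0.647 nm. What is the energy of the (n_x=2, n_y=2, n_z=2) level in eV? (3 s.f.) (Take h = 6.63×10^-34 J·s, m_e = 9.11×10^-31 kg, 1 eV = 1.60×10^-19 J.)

E = 109 eV

For a 3D rectangular well E = (h²/8m_e)·Σ n_i²/L_i² = (6.63×10^-34)²/(8·9.11×10^-31) · [2²/(1.84 nm)² + 2²/(0.120 nm)² + 2²/(0.647 nm)²].
Evaluating gives E = 1.740×10^-17 J = 109 eV.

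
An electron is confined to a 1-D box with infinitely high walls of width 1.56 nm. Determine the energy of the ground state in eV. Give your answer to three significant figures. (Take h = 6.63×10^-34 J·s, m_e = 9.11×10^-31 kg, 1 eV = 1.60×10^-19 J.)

For an infinite well E_n = n²h²/(8m_eL²), so E_1 = h²/(8m_eL²) = (6.63×10^-34)²/(8·9.11×10^-31·(1.56×10^-9 m)²) = 2.478×10^-20 J.
Converting, E_1 = 2.478×10^-20 J / (1.60×10^-19 J/eV) = 0.155 eV.

E_1 = 0.155 eV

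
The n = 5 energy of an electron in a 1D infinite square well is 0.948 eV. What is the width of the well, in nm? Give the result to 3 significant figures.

L = 3.15 nm

From E_n = n²h²/(8m_eL²), L = n·h/√(8m_eE_n).
E_5 = 0.948 eV = 1.519×10^-19 J, so L = 5·6.626×10^-34/√(8·9.109×10^-31·1.519×10^-19) = 3.15×10^-9 m = 3.15 nm.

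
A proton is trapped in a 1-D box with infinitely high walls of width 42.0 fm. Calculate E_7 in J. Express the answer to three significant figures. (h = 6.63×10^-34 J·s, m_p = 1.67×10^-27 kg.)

For an infinite well E_n = n²h²/(8m_pL²), so E_1 = h²/(8m_pL²) = (6.63×10^-34)²/(8·1.67×10^-27·(4.20×10^-14 m)²) = 1.865×10^-14 J.
Then E_7 = 7²·E_1 = 49·1.865×10^-14 J = 9.14×10^-13 J.

E_7 = 9.14×10^-13 J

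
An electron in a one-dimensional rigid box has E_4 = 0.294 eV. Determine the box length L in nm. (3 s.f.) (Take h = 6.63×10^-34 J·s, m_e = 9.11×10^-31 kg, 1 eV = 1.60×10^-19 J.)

From E_n = n²h²/(8m_eL²), L = n·h/√(8m_eE_n).
E_4 = 0.294 eV = 4.704×10^-20 J, so L = 4·6.63×10^-34/√(8·9.11×10^-31·4.704×10^-20) = 4.53×10^-9 m = 4.53 nm.

L = 4.53 nm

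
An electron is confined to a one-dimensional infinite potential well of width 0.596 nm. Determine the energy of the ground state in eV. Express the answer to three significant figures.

E_1 = 1.06 eV

For an infinite well E_n = n²h²/(8m_eL²), so E_1 = h²/(8m_eL²) = (6.626×10^-34)²/(8·9.109×10^-31·(5.96×10^-10 m)²) = 1.696×10^-19 J.
Converting, E_1 = 1.696×10^-19 J / (1.602×10^-19 J/eV) = 1.06 eV.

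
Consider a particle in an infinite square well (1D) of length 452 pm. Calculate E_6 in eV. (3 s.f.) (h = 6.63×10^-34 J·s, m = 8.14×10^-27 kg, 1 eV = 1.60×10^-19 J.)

For an infinite well E_n = n²h²/(8mL²), so E_1 = h²/(8mL²) = (6.63×10^-34)²/(8·8.14×10^-27·(4.52×10^-10 m)²) = 3.304×10^-23 J.
Then E_6 = 6²·E_1 = 36·3.304×10^-23 J = 1.189×10^-21 J.
Converting, E_6 = 1.189×10^-21 J / (1.60×10^-19 J/eV) = 0.00743 eV.

E_6 = 0.00743 eV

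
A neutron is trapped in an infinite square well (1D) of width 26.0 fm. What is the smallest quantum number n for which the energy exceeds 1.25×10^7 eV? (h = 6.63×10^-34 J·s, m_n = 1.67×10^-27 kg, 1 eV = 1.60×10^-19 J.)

n = 7

E_1 = h²/(8m_nL²) = 4.867×10^-14 J = 3.042×10^5 eV.
Need n² > 1.25×10^7/3.042×10^5 = 41.09, i.e. n > 6.410.
The smallest integer satisfying this is n = 7.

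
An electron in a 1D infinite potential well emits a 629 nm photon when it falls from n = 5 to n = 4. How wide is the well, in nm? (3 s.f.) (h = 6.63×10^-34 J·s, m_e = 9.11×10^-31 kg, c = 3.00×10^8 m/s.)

The photon carries ΔE = hc/λ = 6.63×10^-34·3.00×10^8/6.29×10^-7 m = 3.162×10^-19 J.
Since ΔE = (5² − 4²)E_1, E_1 = 3.513×10^-20 J, and L = h/√(8m_eE_1) = 1.31×10^-9 m = 1.31 nm.

L = 1.31 nm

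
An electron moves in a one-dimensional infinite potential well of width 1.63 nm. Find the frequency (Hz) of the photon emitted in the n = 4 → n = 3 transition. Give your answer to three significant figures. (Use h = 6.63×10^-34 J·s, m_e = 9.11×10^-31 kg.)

f = 2.40×10^14 Hz

E_1 = h²/(8m_eL²) = 2.270×10^-20 J and ΔE = (4² − 3²)E_1 = 1.589×10^-19 J.
f = ΔE/h = 1.589×10^-19/6.63×10^-34 = 2.40×10^14 Hz.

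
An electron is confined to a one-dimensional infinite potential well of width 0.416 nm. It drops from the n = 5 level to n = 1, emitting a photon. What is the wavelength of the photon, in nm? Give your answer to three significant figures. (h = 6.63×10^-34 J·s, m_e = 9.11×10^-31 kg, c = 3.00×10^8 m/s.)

E_1 = h²/(8m_eL²) = 3.485×10^-19 J, so ΔE = (5² − 1²)E_1 = 8.364×10^-18 J.
λ = hc/ΔE = (6.63×10^-34·3.00×10^8)/8.364×10^-18 = 2.38×10^-8 m = 23.8 nm.

λ = 23.8 nm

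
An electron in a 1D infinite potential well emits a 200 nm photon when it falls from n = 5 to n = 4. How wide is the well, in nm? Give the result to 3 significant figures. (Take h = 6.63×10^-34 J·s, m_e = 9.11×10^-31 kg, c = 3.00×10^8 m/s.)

The photon carries ΔE = hc/λ = 6.63×10^-34·3.00×10^8/2.00×10^-7 m = 9.945×10^-19 J.
Since ΔE = (5² − 4²)E_1, E_1 = 1.105×10^-19 J, and L = h/√(8m_eE_1) = 7.39×10^-10 m = 0.739 nm.

L = 0.739 nm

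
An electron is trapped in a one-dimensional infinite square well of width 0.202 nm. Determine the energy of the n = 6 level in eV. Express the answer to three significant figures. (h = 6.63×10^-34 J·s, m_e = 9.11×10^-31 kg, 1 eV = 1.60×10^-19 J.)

E_6 = 333 eV

For an infinite well E_n = n²h²/(8m_eL²), so E_1 = h²/(8m_eL²) = (6.63×10^-34)²/(8·9.11×10^-31·(2.02×10^-10 m)²) = 1.478×10^-18 J.
Then E_6 = 6²·E_1 = 36·1.478×10^-18 J = 5.321×10^-17 J.
Converting, E_6 = 5.321×10^-17 J / (1.60×10^-19 J/eV) = 333 eV.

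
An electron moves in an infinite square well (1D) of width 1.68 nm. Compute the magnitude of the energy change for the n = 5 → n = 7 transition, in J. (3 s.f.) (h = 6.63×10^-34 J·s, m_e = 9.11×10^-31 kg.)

E_1 = h²/(8m_eL²) = 2.137×10^-20 J.
|ΔE| = |5² − 7²|·E_1 = 24·2.137×10^-20 J = 5.13×10^-19 J.

|ΔE| = 5.13×10^-19 J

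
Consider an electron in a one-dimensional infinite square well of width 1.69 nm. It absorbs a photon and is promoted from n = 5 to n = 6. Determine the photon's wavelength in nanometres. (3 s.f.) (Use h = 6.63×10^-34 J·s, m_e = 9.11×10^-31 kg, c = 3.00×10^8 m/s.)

λ = 856 nm

E_1 = h²/(8m_eL²) = 2.112×10^-20 J, so ΔE = (6² − 5²)E_1 = 2.323×10^-19 J.
λ = hc/ΔE = (6.63×10^-34·3.00×10^8)/2.323×10^-19 = 8.56×10^-7 m = 856 nm.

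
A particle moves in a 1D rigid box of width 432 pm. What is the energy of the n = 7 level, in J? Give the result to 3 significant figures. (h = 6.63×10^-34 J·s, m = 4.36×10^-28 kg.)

E_7 = 3.31×10^-20 J

For an infinite well E_n = n²h²/(8mL²), so E_1 = h²/(8mL²) = (6.63×10^-34)²/(8·4.36×10^-28·(4.32×10^-10 m)²) = 6.753×10^-22 J.
Then E_7 = 7²·E_1 = 49·6.753×10^-22 J = 3.31×10^-20 J.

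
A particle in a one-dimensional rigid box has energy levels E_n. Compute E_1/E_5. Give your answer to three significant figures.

E_n ∝ n², so E_1/E_5 = 1²/5² = 1/25 = 0.0400.

0.0400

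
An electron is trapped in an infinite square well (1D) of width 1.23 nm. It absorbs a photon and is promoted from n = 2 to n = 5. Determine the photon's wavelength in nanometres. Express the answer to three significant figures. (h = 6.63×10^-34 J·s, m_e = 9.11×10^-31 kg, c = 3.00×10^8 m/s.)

E_1 = h²/(8m_eL²) = 3.987×10^-20 J, so ΔE = (5² − 2²)E_1 = 8.373×10^-19 J.
λ = hc/ΔE = (6.63×10^-34·3.00×10^8)/8.373×10^-19 = 2.38×10^-7 m = 238 nm.

λ = 238 nm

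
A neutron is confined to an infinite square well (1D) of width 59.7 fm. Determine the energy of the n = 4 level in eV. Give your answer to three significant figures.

E_4 = 9.18×10^5 eV

For an infinite well E_n = n²h²/(8m_nL²), so E_1 = h²/(8m_nL²) = (6.626×10^-34)²/(8·1.675×10^-27·(5.97×10^-14 m)²) = 9.193×10^-15 J.
Then E_4 = 4²·E_1 = 16·9.193×10^-15 J = 1.471×10^-13 J.
Converting, E_4 = 1.471×10^-13 J / (1.602×10^-19 J/eV) = 9.18×10^5 eV.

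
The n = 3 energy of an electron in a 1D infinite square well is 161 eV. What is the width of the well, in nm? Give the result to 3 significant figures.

L = 0.145 nm

From E_n = n²h²/(8m_eL²), L = n·h/√(8m_eE_n).
E_3 = 161 eV = 2.579×10^-17 J, so L = 3·6.626×10^-34/√(8·9.109×10^-31·2.579×10^-17) = 1.45×10^-10 m = 0.145 nm.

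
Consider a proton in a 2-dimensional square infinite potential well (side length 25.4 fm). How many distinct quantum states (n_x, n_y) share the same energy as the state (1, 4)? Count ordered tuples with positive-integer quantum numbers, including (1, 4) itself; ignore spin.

The level has n_x² + n_y² = 17. The ordered positive-integer solutions are (1, 4), (4, 1).
That gives 2 states.

degeneracy = 2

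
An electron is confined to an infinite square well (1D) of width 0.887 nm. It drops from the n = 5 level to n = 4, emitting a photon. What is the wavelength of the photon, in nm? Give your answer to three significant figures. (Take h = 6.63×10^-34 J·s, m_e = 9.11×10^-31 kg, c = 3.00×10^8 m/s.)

λ = 288 nm

E_1 = h²/(8m_eL²) = 7.666×10^-20 J, so ΔE = (5² − 4²)E_1 = 6.899×10^-19 J.
λ = hc/ΔE = (6.63×10^-34·3.00×10^8)/6.899×10^-19 = 2.88×10^-7 m = 288 nm.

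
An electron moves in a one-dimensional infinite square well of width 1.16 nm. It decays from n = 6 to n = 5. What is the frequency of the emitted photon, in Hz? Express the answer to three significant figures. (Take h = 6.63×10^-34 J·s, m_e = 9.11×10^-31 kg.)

f = 7.44×10^14 Hz

E_1 = h²/(8m_eL²) = 4.482×10^-20 J and ΔE = (6² − 5²)E_1 = 4.930×10^-19 J.
f = ΔE/h = 4.930×10^-19/6.63×10^-34 = 7.44×10^14 Hz.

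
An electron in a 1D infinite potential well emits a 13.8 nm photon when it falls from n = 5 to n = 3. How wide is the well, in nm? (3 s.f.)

L = 0.259 nm

The photon carries ΔE = hc/λ = 6.626×10^-34·2.998×10^8/1.38×10^-8 m = 1.439×10^-17 J.
Since ΔE = (5² − 3²)E_1, E_1 = 8.994×10^-19 J, and L = h/√(8m_eE_1) = 2.59×10^-10 m = 0.259 nm.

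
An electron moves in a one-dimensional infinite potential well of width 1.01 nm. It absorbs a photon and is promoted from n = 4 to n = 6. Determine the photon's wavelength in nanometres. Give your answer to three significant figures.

E_1 = h²/(8m_eL²) = 5.906×10^-20 J, so ΔE = (6² − 4²)E_1 = 1.181×10^-18 J.
λ = hc/ΔE = (6.626×10^-34·2.998×10^8)/1.181×10^-18 = 1.68×10^-7 m = 168 nm.

λ = 168 nm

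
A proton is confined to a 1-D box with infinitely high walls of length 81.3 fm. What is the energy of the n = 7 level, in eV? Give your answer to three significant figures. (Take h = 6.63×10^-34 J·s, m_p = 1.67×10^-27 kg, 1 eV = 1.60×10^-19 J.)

For an infinite well E_n = n²h²/(8m_pL²), so E_1 = h²/(8m_pL²) = (6.63×10^-34)²/(8·1.67×10^-27·(8.13×10^-14 m)²) = 4.978×10^-15 J.
Then E_7 = 7²·E_1 = 49·4.978×10^-15 J = 2.439×10^-13 J.
Converting, E_7 = 2.439×10^-13 J / (1.60×10^-19 J/eV) = 1.52×10^6 eV.

E_7 = 1.52×10^6 eV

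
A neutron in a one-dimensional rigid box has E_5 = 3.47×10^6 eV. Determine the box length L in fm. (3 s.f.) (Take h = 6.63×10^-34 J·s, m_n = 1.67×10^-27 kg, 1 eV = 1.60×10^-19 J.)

L = 38.5 fm

From E_n = n²h²/(8m_nL²), L = n·h/√(8m_nE_n).
E_5 = 3.47×10^6 eV = 5.552×10^-13 J, so L = 5·6.63×10^-34/√(8·1.67×10^-27·5.552×10^-13) = 3.85×10^-14 m = 38.5 fm.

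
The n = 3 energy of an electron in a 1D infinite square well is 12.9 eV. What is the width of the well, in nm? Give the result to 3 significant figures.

L = 0.512 nm

From E_n = n²h²/(8m_eL²), L = n·h/√(8m_eE_n).
E_3 = 12.9 eV = 2.067×10^-18 J, so L = 3·6.626×10^-34/√(8·9.109×10^-31·2.067×10^-18) = 5.12×10^-10 m = 0.512 nm.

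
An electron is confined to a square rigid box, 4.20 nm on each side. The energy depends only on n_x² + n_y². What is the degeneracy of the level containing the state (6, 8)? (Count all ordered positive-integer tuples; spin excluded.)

degeneracy = 2

The level has n_x² + n_y² = 100. The ordered positive-integer solutions are (6, 8), (8, 6).
That gives 2 states.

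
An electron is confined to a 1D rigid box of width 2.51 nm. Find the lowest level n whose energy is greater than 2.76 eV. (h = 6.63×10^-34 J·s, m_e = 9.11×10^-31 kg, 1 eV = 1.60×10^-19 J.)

E_1 = h²/(8m_eL²) = 9.574×10^-21 J = 0.05984 eV.
Need n² > 2.76/0.05984 = 46.12, i.e. n > 6.791.
The smallest integer satisfying this is n = 7.

n = 7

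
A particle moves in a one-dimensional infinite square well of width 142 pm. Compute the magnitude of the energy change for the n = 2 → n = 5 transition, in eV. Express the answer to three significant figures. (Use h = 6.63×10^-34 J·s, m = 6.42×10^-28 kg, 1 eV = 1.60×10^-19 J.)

|ΔE| = 0.557 eV

E_1 = h²/(8mL²) = 4.244×10^-21 J.
|ΔE| = |2² − 5²|·E_1 = 21·4.244×10^-21 J = 8.912×10^-20 J = 0.557 eV.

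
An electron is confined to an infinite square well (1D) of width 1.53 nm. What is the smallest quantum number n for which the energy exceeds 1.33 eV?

E_1 = h²/(8m_eL²) = 2.574×10^-20 J = 0.1607 eV.
Need n² > 1.33/0.1607 = 8.276, i.e. n > 2.877.
The smallest integer satisfying this is n = 3.

n = 3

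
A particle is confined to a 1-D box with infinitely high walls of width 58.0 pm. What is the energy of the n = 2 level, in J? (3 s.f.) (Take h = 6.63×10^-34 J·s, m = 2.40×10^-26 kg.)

For an infinite well E_n = n²h²/(8mL²), so E_1 = h²/(8mL²) = (6.63×10^-34)²/(8·2.40×10^-26·(5.80×10^-11 m)²) = 6.806×10^-22 J.
Then E_2 = 2²·E_1 = 4·6.806×10^-22 J = 2.72×10^-21 J.

E_2 = 2.72×10^-21 J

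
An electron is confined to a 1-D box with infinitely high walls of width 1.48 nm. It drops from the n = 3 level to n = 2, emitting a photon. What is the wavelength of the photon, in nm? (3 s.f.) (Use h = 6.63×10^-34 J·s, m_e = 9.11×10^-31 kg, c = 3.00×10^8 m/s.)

E_1 = h²/(8m_eL²) = 2.754×10^-20 J, so ΔE = (3² − 2²)E_1 = 1.377×10^-19 J.
λ = hc/ΔE = (6.63×10^-34·3.00×10^8)/1.377×10^-19 = 1.44×10^-6 m = 1.44×10^3 nm.

λ = 1.44×10^3 nm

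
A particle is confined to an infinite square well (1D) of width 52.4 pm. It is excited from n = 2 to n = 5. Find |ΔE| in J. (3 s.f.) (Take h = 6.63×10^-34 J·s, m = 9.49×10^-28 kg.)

|ΔE| = 4.43×10^-19 J

E_1 = h²/(8mL²) = 2.109×10^-20 J.
|ΔE| = |2² − 5²|·E_1 = 21·2.109×10^-20 J = 4.43×10^-19 J.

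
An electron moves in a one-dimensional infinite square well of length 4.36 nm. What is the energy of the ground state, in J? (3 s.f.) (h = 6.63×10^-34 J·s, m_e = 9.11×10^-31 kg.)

For an infinite well E_n = n²h²/(8m_eL²), so E_1 = h²/(8m_eL²) = (6.63×10^-34)²/(8·9.11×10^-31·(4.36×10^-9 m)²) = 3.173×10^-21 J.

E_1 = 3.17×10^-21 J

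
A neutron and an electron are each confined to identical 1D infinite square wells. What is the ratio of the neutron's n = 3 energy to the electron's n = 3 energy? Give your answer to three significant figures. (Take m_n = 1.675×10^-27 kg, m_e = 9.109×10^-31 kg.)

E_n ∝ 1/m at fixed n and L, so the ratio is m_e/m_n = 9.109×10^-31/1.675×10^-27 = 5.44×10^-4.

5.44×10^-4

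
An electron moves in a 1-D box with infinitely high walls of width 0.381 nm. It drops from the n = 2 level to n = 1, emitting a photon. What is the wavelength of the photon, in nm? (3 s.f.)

λ = 160 nm

E_1 = h²/(8m_eL²) = 4.150×10^-19 J, so ΔE = (2² − 1²)E_1 = 1.245×10^-18 J.
λ = hc/ΔE = (6.626×10^-34·2.998×10^8)/1.245×10^-18 = 1.60×10^-7 m = 160 nm.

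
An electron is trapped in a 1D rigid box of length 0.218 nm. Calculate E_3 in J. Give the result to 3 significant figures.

E_3 = 1.14×10^-17 J

For an infinite well E_n = n²h²/(8m_eL²), so E_1 = h²/(8m_eL²) = (6.626×10^-34)²/(8·9.109×10^-31·(2.18×10^-10 m)²) = 1.268×10^-18 J.
Then E_3 = 3²·E_1 = 9·1.268×10^-18 J = 1.14×10^-17 J.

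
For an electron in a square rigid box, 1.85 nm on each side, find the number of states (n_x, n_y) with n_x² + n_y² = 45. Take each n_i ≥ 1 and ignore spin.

degeneracy = 2

The level has n_x² + n_y² = 45. The ordered positive-integer solutions are (3, 6), (6, 3).
That gives 2 states.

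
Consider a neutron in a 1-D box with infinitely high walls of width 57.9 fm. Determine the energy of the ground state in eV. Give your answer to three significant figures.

E_1 = 6.10×10^4 eV

For an infinite well E_n = n²h²/(8m_nL²), so E_1 = h²/(8m_nL²) = (6.626×10^-34)²/(8·1.675×10^-27·(5.79×10^-14 m)²) = 9.773×10^-15 J.
Converting, E_1 = 9.773×10^-15 J / (1.602×10^-19 J/eV) = 6.10×10^4 eV.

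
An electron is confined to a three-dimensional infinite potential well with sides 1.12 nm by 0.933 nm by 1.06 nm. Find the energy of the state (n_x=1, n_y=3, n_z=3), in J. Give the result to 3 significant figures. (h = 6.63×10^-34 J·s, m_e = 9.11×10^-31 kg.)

E = 1.15×10^-18 J

For a 3D rectangular well E = (h²/8m_e)·Σ n_i²/L_i² = (6.63×10^-34)²/(8·9.11×10^-31) · [1²/(1.12 nm)² + 3²/(0.933 nm)² + 3²/(1.06 nm)²].
Evaluating gives E = 1.15×10^-18 J.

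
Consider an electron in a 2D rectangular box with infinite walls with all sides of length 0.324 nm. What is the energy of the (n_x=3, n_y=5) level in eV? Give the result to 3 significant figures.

E = 122 eV

For a 2D rectangular well E = (h²/8m_e)·Σ n_i²/L_i² = (6.626×10^-34)²/(8·9.109×10^-31) · [3²/(0.324 nm)² + 5²/(0.324 nm)²].
Evaluating gives E = 1.951×10^-17 J = 122 eV.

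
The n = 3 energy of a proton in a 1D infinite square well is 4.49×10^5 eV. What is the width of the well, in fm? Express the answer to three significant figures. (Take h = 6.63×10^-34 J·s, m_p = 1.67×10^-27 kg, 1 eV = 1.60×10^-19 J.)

L = 64.2 fm

From E_n = n²h²/(8m_pL²), L = n·h/√(8m_pE_n).
E_3 = 4.49×10^5 eV = 7.184×10^-14 J, so L = 3·6.63×10^-34/√(8·1.67×10^-27·7.184×10^-14) = 6.42×10^-14 m = 64.2 fm.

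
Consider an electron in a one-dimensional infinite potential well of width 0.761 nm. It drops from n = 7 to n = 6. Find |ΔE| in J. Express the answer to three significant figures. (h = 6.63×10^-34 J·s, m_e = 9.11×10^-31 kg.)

|ΔE| = 1.35×10^-18 J

E_1 = h²/(8m_eL²) = 1.041×10^-19 J.
|ΔE| = |7² − 6²|·E_1 = 13·1.041×10^-19 J = 1.35×10^-18 J.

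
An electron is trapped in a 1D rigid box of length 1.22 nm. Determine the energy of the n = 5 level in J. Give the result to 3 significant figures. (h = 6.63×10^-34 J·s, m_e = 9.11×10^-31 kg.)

E_5 = 1.01×10^-18 J

For an infinite well E_n = n²h²/(8m_eL²), so E_1 = h²/(8m_eL²) = (6.63×10^-34)²/(8·9.11×10^-31·(1.22×10^-9 m)²) = 4.052×10^-20 J.
Then E_5 = 5²·E_1 = 25·4.052×10^-20 J = 1.01×10^-18 J.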